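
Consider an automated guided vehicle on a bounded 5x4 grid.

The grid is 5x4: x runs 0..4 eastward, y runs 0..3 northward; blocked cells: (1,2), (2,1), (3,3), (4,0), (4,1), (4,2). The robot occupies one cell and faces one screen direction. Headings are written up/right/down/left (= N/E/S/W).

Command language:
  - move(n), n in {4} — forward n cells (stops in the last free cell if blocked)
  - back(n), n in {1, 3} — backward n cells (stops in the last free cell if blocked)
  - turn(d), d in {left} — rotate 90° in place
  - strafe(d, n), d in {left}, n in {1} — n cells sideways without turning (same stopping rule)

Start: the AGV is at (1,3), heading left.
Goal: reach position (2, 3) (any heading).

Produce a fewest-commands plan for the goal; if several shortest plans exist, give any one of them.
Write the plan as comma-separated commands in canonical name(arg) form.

back(3)

initial: at (1,3), heading left
step 1 (back(3)): at (2,3), heading left
no 0-step plan works, so 1 is optimal.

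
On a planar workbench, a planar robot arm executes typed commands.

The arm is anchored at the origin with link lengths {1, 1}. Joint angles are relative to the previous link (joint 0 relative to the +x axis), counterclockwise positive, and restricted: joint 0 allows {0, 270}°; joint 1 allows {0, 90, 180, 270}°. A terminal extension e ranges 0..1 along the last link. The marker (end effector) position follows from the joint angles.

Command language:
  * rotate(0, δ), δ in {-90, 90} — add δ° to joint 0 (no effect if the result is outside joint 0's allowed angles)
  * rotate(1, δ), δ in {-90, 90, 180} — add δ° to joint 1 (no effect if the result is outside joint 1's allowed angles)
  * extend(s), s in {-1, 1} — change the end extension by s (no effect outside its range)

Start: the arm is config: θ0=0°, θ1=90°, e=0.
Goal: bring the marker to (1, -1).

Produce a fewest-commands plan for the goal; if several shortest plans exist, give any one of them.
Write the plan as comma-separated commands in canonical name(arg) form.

rotate(0, -90)

t0: config: θ0=0°, θ1=90°, e=0
1. rotate(0, -90) → config: θ0=270°, θ1=90°, e=0
nothing shorter than 1 reaches the goal.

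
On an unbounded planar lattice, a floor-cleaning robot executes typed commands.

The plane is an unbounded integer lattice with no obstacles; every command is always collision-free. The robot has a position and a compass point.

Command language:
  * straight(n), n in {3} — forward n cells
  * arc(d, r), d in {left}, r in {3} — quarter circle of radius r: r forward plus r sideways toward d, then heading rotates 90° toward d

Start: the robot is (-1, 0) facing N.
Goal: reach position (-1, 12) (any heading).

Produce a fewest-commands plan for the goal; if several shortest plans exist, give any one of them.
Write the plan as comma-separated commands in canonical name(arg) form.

start: (-1, 0) facing N
t=1 straight(3) ⇒ (-1, 3) facing N
t=2 straight(3) ⇒ (-1, 6) facing N
t=3 straight(3) ⇒ (-1, 9) facing N
t=4 straight(3) ⇒ (-1, 12) facing N
no 3-step plan works, so 4 is optimal.

straight(3), straight(3), straight(3), straight(3)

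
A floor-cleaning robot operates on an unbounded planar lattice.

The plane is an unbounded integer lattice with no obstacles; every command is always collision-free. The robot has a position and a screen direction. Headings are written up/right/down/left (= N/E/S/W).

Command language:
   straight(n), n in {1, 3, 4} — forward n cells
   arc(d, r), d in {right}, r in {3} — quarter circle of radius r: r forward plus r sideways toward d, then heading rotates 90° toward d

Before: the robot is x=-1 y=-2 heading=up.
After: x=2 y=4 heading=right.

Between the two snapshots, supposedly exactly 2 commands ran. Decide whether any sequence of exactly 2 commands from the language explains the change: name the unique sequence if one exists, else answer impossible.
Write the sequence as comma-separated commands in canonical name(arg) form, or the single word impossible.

straight(3), arc(right, 3)

key: running arc(right, 3) before straight(3) would end elsewhere — order is forced
start: x=-1 y=-2 heading=up
step 1 (straight(3)): x=-1 y=1 heading=up
step 2 (arc(right, 3)): x=2 y=4 heading=right
no other 2-command option fits: unique.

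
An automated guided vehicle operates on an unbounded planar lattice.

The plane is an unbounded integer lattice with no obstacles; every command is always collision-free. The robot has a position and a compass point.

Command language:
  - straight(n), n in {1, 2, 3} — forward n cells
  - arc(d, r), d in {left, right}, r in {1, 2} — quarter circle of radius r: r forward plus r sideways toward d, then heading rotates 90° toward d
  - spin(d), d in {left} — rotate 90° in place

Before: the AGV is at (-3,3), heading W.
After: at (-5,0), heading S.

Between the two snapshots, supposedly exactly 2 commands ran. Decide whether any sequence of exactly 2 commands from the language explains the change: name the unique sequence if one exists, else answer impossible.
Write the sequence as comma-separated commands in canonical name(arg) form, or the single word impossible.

key: running straight(1) before arc(left, 2) would end elsewhere — order is forced
start: at (-3,3), heading W
t=1 arc(left, 2) ⇒ at (-5,1), heading S
t=2 straight(1) ⇒ at (-5,0), heading S
no rival 2-sequence matches.

arc(left, 2), straight(1)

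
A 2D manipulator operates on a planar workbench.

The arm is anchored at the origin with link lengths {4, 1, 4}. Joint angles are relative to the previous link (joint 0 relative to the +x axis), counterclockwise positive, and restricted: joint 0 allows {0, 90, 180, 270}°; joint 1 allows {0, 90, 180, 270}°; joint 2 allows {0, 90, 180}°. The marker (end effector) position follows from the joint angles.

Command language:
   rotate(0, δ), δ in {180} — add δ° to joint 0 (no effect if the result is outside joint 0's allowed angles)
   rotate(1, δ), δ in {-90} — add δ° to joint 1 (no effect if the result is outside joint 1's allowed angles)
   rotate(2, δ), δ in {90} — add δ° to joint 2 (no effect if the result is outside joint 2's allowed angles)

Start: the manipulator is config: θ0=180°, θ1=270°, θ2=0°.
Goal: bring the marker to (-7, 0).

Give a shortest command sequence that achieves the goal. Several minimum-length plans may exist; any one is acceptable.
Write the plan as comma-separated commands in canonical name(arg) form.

initial: config: θ0=180°, θ1=270°, θ2=0°
1. rotate(2, 90) → config: θ0=180°, θ1=270°, θ2=90°
2. rotate(2, 90) → config: θ0=180°, θ1=270°, θ2=180°
3. rotate(1, -90) → config: θ0=180°, θ1=180°, θ2=180°
shorter routes all fall short; 3 is best.

rotate(2, 90), rotate(2, 90), rotate(1, -90)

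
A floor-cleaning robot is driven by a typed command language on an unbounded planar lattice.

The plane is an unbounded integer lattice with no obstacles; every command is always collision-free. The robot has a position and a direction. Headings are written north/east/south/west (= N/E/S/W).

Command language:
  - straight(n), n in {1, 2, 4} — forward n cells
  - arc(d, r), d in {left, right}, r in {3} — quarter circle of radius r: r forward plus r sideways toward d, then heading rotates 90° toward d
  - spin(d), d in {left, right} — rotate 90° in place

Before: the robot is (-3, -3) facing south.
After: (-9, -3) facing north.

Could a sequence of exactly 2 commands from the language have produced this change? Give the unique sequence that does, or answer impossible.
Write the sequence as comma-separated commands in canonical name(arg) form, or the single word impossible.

key: position moved to (-9,-3) AND the heading swung to N — translation plus rotation needed
from: (-3, -3) facing south
1. arc(right, 3) → (-6, -6) facing west
2. arc(right, 3) → (-9, -3) facing north
no other 2-command option fits: unique.

arc(right, 3), arc(right, 3)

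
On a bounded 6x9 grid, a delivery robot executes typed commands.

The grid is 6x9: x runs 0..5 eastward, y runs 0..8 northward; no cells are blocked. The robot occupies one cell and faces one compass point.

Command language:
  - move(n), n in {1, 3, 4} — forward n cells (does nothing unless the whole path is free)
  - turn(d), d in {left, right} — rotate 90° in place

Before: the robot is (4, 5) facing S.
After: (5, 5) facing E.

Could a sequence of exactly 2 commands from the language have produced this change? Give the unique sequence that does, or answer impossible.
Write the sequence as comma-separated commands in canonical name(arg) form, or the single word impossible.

turn(left), move(1)

key: order matters: swapping turn(left) and move(1) lands elsewhere
t0: (4, 5) facing S
t=1 turn(left) ⇒ (4, 5) facing E
t=2 move(1) ⇒ (5, 5) facing E
all 25 alternatives checked — unique.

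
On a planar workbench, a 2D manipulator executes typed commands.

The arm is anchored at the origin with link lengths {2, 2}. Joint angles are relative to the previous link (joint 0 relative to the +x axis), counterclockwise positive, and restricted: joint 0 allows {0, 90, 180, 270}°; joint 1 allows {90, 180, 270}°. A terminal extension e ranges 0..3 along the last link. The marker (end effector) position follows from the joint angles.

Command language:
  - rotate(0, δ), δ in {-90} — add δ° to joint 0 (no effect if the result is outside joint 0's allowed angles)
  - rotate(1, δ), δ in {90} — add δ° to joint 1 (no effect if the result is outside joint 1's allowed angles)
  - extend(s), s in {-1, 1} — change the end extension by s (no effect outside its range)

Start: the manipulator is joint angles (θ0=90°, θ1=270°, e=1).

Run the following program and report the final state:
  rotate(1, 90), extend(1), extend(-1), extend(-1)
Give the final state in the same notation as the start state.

joint angles (θ0=90°, θ1=270°, e=0)

start: joint angles (θ0=90°, θ1=270°, e=1)
t=1 rotate(1, 90) ⇒ joint angles (θ0=90°, θ1=270°, e=1)
t=2 extend(1) ⇒ joint angles (θ0=90°, θ1=270°, e=2)
t=3 extend(-1) ⇒ joint angles (θ0=90°, θ1=270°, e=1)
t=4 extend(-1) ⇒ joint angles (θ0=90°, θ1=270°, e=0)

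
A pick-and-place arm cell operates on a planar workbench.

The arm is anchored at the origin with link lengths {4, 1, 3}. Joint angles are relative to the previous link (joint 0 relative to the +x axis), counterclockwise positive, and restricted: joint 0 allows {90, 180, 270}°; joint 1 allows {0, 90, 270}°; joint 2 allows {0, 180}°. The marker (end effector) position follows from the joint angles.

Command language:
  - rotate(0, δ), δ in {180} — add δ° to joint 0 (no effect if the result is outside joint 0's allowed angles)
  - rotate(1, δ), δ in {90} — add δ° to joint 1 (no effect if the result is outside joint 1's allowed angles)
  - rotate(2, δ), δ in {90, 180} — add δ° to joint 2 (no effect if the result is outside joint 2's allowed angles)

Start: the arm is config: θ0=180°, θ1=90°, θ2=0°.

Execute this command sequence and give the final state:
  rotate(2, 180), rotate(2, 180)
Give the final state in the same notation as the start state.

initial: config: θ0=180°, θ1=90°, θ2=0°
t=1 rotate(2, 180) ⇒ config: θ0=180°, θ1=90°, θ2=180°
t=2 rotate(2, 180) ⇒ config: θ0=180°, θ1=90°, θ2=0°

config: θ0=180°, θ1=90°, θ2=0°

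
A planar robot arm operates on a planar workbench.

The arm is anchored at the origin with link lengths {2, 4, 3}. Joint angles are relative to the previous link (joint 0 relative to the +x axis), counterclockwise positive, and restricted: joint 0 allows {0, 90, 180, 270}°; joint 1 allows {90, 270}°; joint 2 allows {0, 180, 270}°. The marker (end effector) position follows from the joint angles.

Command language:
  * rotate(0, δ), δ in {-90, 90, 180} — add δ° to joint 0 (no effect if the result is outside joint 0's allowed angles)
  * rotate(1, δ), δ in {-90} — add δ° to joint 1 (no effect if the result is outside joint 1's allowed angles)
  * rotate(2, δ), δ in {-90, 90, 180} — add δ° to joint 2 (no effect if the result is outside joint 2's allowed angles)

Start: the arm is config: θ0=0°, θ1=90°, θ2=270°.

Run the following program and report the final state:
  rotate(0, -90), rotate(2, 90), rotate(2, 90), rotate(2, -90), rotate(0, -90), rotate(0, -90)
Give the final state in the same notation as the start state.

config: θ0=90°, θ1=90°, θ2=270°

from: config: θ0=0°, θ1=90°, θ2=270°
t=1 rotate(0, -90) ⇒ config: θ0=270°, θ1=90°, θ2=270°
t=2 rotate(2, 90) ⇒ config: θ0=270°, θ1=90°, θ2=0°
t=3 rotate(2, 90) ⇒ config: θ0=270°, θ1=90°, θ2=0°
t=4 rotate(2, -90) ⇒ config: θ0=270°, θ1=90°, θ2=270°
t=5 rotate(0, -90) ⇒ config: θ0=180°, θ1=90°, θ2=270°
t=6 rotate(0, -90) ⇒ config: θ0=90°, θ1=90°, θ2=270°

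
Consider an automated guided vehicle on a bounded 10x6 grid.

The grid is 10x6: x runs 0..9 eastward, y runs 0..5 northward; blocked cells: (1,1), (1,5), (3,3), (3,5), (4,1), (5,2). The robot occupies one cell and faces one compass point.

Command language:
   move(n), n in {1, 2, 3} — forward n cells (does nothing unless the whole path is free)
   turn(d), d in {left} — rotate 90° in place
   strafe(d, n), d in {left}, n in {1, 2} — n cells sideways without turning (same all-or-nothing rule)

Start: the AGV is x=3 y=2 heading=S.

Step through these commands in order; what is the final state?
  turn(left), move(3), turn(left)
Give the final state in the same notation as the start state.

x=3 y=2 heading=N

from: x=3 y=2 heading=S
[1] after turn(left): x=3 y=2 heading=E
[2] after move(3): x=3 y=2 heading=E
[3] after turn(left): x=3 y=2 heading=N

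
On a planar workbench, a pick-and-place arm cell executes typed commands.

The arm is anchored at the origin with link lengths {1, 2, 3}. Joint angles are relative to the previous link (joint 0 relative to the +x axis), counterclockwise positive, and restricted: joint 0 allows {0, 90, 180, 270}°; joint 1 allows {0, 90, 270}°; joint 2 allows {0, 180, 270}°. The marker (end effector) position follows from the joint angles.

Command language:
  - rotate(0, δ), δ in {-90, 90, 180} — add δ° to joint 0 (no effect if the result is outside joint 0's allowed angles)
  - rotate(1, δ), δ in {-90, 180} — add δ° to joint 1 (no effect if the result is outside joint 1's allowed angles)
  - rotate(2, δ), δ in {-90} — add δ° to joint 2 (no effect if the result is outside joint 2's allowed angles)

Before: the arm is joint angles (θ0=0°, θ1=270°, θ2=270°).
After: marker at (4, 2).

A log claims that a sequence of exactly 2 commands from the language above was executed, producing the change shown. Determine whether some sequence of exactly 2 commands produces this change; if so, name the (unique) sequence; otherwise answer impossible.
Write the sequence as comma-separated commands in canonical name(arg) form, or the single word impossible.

rotate(1, -90), rotate(1, 180)

key: order matters: swapping rotate(1, -90) and rotate(1, 180) lands elsewhere
begin: joint angles (θ0=0°, θ1=270°, θ2=270°)
step 1 (rotate(1, -90)): joint angles (θ0=0°, θ1=270°, θ2=270°)
step 2 (rotate(1, 180)): joint angles (θ0=0°, θ1=90°, θ2=270°)
all 36 alternatives checked — unique.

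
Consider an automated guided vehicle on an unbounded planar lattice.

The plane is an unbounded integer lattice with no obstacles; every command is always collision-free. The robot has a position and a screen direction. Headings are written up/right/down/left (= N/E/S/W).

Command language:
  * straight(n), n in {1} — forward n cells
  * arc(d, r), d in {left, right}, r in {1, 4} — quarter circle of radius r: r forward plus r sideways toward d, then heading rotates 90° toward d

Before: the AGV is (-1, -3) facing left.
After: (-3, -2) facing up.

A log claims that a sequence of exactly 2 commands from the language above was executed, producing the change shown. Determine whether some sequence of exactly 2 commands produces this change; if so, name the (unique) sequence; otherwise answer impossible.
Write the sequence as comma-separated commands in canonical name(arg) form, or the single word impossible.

straight(1), arc(right, 1)

key: running arc(right, 1) before straight(1) would end elsewhere — order is forced
initial: (-1, -3) facing left
t=1 straight(1) ⇒ (-2, -3) facing left
t=2 arc(right, 1) ⇒ (-3, -2) facing up
all 25 alternatives checked — unique.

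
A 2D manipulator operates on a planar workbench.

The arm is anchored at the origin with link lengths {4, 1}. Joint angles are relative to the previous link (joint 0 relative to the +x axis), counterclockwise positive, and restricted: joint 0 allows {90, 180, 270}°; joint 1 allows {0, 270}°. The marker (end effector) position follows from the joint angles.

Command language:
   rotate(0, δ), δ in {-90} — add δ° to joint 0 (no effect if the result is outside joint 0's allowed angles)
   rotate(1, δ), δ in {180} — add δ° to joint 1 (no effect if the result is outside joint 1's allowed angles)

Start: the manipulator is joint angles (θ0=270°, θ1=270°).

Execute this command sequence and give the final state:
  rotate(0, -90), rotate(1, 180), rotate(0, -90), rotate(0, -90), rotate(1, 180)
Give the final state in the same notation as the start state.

t0: joint angles (θ0=270°, θ1=270°)
[1] after rotate(0, -90): joint angles (θ0=180°, θ1=270°)
[2] after rotate(1, 180): joint angles (θ0=180°, θ1=270°)
[3] after rotate(0, -90): joint angles (θ0=90°, θ1=270°)
[4] after rotate(0, -90): joint angles (θ0=90°, θ1=270°)
[5] after rotate(1, 180): joint angles (θ0=90°, θ1=270°)

joint angles (θ0=90°, θ1=270°)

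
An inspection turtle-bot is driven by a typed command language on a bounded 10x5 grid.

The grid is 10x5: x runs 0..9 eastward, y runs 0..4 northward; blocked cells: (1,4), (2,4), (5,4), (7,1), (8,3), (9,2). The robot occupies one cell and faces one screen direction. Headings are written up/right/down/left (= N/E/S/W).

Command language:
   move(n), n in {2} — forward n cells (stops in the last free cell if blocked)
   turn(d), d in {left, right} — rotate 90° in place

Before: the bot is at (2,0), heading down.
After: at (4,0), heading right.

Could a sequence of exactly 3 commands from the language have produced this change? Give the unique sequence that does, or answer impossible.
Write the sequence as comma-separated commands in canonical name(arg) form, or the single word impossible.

key: the first move(2) runs into the grid edge before its full distance
from: at (2,0), heading down
t=1 move(2) ⇒ at (2,0), heading down
t=2 turn(left) ⇒ at (2,0), heading right
t=3 move(2) ⇒ at (4,0), heading right
no other 3-command option fits: unique.

move(2), turn(left), move(2)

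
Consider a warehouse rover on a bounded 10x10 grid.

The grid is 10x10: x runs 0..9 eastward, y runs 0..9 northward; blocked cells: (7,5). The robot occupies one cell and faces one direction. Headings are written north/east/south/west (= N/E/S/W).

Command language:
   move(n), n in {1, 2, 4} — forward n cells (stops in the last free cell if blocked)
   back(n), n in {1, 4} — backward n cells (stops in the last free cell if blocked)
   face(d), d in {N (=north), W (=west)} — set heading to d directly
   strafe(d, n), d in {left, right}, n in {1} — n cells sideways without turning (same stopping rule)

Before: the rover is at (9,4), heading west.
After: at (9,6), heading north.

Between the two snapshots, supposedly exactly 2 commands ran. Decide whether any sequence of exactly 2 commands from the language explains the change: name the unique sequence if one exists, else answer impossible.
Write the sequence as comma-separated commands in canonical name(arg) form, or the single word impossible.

key: cell and facing (now N) both changed — the 2 commands mix motion and turning
t0: at (9,4), heading west
[1] after face(N): at (9,4), heading north
[2] after move(2): at (9,6), heading north
no rival 2-sequence matches.

face(N), move(2)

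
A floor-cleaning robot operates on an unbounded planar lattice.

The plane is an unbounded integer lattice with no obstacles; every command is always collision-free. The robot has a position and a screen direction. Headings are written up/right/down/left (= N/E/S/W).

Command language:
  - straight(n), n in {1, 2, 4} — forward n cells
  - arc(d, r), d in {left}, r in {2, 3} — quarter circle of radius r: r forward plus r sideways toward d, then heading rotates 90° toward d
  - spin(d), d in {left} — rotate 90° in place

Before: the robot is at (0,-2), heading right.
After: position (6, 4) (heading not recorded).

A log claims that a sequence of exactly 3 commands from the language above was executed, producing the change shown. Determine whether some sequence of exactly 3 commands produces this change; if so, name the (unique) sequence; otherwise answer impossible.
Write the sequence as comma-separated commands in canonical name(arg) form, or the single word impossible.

start: at (0,-2), heading right
[1] after straight(4): at (4,-2), heading right
[2] after arc(left, 2): at (6,0), heading up
[3] after straight(4): at (6,4), heading up
uniquely the one of 216 3-step routes that fits.

straight(4), arc(left, 2), straight(4)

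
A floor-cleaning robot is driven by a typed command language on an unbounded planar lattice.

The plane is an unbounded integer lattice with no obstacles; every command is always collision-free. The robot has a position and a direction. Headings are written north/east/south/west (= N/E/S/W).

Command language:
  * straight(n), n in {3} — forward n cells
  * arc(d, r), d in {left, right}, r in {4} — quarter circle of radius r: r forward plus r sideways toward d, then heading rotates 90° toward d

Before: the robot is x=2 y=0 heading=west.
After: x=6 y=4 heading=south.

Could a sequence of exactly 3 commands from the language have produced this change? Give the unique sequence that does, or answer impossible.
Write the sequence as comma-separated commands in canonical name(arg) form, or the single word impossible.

arc(right, 4), arc(right, 4), arc(right, 4)

key: cell and facing (now S) both changed — the 3 commands mix motion and turning
from: x=2 y=0 heading=west
[1] after arc(right, 4): x=-2 y=4 heading=north
[2] after arc(right, 4): x=2 y=8 heading=east
[3] after arc(right, 4): x=6 y=4 heading=south
no rival 3-sequence matches.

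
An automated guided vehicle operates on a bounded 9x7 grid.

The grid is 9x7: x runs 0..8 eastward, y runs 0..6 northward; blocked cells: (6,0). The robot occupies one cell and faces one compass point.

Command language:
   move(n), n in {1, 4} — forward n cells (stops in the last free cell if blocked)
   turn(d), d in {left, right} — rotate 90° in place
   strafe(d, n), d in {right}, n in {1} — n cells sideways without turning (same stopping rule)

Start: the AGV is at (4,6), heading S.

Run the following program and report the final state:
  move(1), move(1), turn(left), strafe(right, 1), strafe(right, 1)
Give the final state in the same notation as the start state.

at (4,2), heading E

begin: at (4,6), heading S
t=1 move(1) ⇒ at (4,5), heading S
t=2 move(1) ⇒ at (4,4), heading S
t=3 turn(left) ⇒ at (4,4), heading E
t=4 strafe(right, 1) ⇒ at (4,3), heading E
t=5 strafe(right, 1) ⇒ at (4,2), heading E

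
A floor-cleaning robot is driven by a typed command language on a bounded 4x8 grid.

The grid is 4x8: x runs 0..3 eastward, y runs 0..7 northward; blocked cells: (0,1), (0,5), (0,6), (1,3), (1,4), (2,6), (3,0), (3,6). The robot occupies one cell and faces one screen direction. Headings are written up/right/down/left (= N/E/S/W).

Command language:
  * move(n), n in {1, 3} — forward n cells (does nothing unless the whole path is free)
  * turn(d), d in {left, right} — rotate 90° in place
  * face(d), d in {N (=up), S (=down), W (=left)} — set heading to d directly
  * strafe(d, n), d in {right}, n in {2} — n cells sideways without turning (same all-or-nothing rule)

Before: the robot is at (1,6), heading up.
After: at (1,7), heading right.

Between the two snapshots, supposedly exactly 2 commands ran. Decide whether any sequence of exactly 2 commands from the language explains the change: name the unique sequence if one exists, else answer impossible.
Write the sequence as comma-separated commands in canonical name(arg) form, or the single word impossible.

key: position moved to (1,7) AND the heading swung to E — translation plus rotation needed
start: at (1,6), heading up
step 1 (move(1)): at (1,7), heading up
step 2 (turn(right)): at (1,7), heading right
no rival 2-sequence matches.

move(1), turn(right)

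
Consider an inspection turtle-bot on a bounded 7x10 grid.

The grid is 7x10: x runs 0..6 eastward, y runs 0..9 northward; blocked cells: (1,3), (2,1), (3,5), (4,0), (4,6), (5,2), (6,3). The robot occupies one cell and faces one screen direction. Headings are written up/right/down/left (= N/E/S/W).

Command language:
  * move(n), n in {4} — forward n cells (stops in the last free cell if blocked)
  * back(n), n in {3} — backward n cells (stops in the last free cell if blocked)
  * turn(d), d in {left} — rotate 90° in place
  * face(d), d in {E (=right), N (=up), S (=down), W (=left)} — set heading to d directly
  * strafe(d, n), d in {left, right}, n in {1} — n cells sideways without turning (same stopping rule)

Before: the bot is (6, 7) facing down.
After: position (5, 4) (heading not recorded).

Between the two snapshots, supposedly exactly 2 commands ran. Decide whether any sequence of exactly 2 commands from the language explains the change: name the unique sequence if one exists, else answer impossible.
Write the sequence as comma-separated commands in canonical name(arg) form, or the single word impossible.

key: order matters: swapping move(4) and strafe(right, 1) lands elsewhere
begin: (6, 7) facing down
t=1 move(4) ⇒ (6, 4) facing down
t=2 strafe(right, 1) ⇒ (5, 4) facing down
all 81 alternatives checked — unique.

move(4), strafe(right, 1)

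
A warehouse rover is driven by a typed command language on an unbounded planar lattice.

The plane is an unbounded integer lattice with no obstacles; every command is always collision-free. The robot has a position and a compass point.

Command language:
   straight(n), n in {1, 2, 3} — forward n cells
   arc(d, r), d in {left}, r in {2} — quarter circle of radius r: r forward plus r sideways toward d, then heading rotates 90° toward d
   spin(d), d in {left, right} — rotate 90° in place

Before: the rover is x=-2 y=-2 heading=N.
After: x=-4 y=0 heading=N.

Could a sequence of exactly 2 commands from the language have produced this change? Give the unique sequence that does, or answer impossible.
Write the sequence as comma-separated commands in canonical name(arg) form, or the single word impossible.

arc(left, 2), spin(right)

key: heading stays N — rotations cancel among the 2 commands
from: x=-2 y=-2 heading=N
t=1 arc(left, 2) ⇒ x=-4 y=0 heading=W
t=2 spin(right) ⇒ x=-4 y=0 heading=N
no other 2-command option fits: unique.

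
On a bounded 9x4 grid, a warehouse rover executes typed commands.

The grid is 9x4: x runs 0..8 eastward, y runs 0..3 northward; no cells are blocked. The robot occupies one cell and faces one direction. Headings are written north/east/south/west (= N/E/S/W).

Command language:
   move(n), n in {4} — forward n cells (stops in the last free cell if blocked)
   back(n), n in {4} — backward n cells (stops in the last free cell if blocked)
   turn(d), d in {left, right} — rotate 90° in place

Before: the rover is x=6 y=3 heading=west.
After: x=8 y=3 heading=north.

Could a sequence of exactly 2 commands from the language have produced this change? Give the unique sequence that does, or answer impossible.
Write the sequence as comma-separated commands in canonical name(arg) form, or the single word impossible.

key: back(4) runs into the grid edge before its full distance
from: x=6 y=3 heading=west
step 1 (back(4)): x=8 y=3 heading=west
step 2 (turn(right)): x=8 y=3 heading=north
no other 2-command option fits: unique.

back(4), turn(right)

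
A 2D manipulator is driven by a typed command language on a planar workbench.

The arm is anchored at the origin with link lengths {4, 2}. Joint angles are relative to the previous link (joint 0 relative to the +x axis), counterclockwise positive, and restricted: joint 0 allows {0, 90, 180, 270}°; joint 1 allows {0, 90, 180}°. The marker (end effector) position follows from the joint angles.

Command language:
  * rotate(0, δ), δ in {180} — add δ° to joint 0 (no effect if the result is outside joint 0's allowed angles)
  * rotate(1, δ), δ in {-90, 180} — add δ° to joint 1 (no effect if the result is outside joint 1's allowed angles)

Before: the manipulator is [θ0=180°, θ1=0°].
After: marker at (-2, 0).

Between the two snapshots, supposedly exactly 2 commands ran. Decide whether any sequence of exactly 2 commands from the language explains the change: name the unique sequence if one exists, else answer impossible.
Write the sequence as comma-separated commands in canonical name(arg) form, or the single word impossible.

key: running rotate(1, 180) before rotate(1, -90) would end elsewhere — order is forced
begin: [θ0=180°, θ1=0°]
t=1 rotate(1, -90) ⇒ [θ0=180°, θ1=0°]
t=2 rotate(1, 180) ⇒ [θ0=180°, θ1=180°]
no rival 2-sequence matches.

rotate(1, -90), rotate(1, 180)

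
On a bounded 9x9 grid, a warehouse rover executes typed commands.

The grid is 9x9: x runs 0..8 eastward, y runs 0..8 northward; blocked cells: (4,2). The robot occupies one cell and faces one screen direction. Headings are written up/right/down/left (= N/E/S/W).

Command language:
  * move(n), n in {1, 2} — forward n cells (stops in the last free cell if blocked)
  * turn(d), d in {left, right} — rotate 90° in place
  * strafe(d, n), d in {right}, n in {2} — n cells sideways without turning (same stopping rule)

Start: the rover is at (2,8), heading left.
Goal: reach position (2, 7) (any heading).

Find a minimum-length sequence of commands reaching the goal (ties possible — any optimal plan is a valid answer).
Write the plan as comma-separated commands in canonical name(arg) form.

turn(left), move(1)

from: at (2,8), heading left
step 1 (turn(left)): at (2,8), heading down
step 2 (move(1)): at (2,7), heading down
minimal: 2 command(s), checked below 2.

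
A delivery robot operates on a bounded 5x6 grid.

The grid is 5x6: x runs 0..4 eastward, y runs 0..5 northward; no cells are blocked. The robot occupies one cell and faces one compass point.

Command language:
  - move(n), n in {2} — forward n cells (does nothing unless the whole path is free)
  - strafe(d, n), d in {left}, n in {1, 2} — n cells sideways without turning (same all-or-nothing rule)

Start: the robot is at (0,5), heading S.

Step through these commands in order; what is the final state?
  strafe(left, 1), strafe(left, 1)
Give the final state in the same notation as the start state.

begin: at (0,5), heading S
step 1 (strafe(left, 1)): at (1,5), heading S
step 2 (strafe(left, 1)): at (2,5), heading S

at (2,5), heading S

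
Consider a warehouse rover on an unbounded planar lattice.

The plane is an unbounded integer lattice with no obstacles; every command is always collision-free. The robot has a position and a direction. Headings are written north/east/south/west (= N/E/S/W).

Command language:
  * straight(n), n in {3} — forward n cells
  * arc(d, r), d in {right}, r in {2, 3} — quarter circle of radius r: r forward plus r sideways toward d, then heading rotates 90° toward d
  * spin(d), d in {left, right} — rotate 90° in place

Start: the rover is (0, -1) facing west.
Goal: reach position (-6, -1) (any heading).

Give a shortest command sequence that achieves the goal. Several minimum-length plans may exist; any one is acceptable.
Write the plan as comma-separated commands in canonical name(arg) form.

initial: (0, -1) facing west
t=1 straight(3) ⇒ (-3, -1) facing west
t=2 straight(3) ⇒ (-6, -1) facing west
minimal: 2 command(s), checked below 2.

straight(3), straight(3)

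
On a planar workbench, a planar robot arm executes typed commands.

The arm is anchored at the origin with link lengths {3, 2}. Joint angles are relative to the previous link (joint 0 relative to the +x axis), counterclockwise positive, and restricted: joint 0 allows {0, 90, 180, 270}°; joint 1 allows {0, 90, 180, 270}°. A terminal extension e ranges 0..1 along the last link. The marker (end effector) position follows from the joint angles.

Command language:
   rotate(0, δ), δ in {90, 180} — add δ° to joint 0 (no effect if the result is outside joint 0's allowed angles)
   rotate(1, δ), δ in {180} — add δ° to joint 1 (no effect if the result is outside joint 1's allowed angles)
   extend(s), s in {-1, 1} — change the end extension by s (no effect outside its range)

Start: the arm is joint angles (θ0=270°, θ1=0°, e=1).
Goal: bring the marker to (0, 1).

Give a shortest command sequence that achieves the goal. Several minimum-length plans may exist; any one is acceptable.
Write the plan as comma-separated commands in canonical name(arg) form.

rotate(0, 180), extend(-1), rotate(1, 180)

from: joint angles (θ0=270°, θ1=0°, e=1)
1. rotate(0, 180) → joint angles (θ0=90°, θ1=0°, e=1)
2. extend(-1) → joint angles (θ0=90°, θ1=0°, e=0)
3. rotate(1, 180) → joint angles (θ0=90°, θ1=180°, e=0)
minimal: 3 command(s), checked below 3.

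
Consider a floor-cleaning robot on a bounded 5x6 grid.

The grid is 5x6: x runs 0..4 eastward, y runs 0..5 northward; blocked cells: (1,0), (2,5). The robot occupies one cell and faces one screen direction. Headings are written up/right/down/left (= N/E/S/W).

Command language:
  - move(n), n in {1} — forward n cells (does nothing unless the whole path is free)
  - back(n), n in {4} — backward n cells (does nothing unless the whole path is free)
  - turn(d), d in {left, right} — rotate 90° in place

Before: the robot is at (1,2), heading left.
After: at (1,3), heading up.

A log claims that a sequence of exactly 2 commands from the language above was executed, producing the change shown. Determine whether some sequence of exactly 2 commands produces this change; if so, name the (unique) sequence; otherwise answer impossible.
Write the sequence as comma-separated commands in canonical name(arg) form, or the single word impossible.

key: position moved to (1,3) AND the heading swung to N — translation plus rotation needed
begin: at (1,2), heading left
step 1 (turn(right)): at (1,2), heading up
step 2 (move(1)): at (1,3), heading up
no rival 2-sequence matches.

turn(right), move(1)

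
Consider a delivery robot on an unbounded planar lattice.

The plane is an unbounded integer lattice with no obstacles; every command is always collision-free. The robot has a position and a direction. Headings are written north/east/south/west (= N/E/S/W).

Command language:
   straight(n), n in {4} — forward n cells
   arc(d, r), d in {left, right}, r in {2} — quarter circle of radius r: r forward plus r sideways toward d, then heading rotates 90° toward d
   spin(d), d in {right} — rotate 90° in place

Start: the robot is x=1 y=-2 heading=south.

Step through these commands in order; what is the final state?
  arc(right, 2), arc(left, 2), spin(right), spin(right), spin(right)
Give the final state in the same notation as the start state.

begin: x=1 y=-2 heading=south
t=1 arc(right, 2) ⇒ x=-1 y=-4 heading=west
t=2 arc(left, 2) ⇒ x=-3 y=-6 heading=south
t=3 spin(right) ⇒ x=-3 y=-6 heading=west
t=4 spin(right) ⇒ x=-3 y=-6 heading=north
t=5 spin(right) ⇒ x=-3 y=-6 heading=east

x=-3 y=-6 heading=east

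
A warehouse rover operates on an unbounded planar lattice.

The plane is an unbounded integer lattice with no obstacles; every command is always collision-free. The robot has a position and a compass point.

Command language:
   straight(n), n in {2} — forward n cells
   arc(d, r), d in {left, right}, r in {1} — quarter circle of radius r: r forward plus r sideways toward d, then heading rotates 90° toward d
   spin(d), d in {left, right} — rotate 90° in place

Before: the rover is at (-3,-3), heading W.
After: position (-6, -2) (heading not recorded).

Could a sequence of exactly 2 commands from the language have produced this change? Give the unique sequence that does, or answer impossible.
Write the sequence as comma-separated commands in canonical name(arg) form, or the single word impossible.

key: running arc(right, 1) before straight(2) would end elsewhere — order is forced
start: at (-3,-3), heading W
step 1 (straight(2)): at (-5,-3), heading W
step 2 (arc(right, 1)): at (-6,-2), heading N
uniquely the one of 25 2-step routes that fits.

straight(2), arc(right, 1)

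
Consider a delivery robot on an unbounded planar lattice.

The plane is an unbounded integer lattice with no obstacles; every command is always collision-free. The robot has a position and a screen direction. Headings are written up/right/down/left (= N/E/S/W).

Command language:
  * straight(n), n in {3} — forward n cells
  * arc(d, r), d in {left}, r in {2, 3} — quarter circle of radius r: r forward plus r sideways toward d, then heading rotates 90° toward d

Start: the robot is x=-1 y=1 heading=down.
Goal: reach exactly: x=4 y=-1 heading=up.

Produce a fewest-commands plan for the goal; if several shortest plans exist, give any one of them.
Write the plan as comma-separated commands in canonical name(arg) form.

from: x=-1 y=1 heading=down
step 1 (straight(3)): x=-1 y=-2 heading=down
step 2 (arc(left, 2)): x=1 y=-4 heading=right
step 3 (arc(left, 3)): x=4 y=-1 heading=up
minimal: 3 command(s), checked below 3.

straight(3), arc(left, 2), arc(left, 3)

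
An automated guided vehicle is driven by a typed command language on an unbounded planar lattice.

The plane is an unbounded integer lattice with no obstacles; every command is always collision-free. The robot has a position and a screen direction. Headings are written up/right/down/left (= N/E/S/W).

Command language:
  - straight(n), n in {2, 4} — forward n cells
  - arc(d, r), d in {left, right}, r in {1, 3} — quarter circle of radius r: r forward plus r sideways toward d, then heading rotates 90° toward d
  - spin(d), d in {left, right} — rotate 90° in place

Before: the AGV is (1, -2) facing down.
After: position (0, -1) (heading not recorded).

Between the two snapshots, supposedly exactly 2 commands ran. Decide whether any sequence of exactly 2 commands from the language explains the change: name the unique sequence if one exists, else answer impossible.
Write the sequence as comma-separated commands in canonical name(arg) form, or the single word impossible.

spin(right), arc(right, 1)

key: order matters: swapping spin(right) and arc(right, 1) lands elsewhere
from: (1, -2) facing down
step 1 (spin(right)): (1, -2) facing left
step 2 (arc(right, 1)): (0, -1) facing up
no rival 2-sequence matches.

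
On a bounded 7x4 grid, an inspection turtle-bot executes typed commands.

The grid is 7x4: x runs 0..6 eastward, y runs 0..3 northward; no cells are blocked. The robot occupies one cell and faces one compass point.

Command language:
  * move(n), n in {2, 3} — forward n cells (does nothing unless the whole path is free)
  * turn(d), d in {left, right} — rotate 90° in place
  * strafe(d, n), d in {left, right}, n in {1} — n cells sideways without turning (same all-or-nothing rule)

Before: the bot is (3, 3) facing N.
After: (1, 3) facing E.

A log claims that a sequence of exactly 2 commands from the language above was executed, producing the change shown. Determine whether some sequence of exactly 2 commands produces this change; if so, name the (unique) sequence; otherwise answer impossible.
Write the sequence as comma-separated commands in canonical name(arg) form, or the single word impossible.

checked all 2-command options: none fits.

impossible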